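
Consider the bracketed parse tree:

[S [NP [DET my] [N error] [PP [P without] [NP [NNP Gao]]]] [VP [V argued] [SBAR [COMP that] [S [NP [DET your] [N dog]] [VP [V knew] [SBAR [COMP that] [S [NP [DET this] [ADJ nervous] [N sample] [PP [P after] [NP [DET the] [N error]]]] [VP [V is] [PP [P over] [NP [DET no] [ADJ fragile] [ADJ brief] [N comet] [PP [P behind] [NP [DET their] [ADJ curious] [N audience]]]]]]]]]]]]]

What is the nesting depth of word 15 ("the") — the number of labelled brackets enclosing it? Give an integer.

11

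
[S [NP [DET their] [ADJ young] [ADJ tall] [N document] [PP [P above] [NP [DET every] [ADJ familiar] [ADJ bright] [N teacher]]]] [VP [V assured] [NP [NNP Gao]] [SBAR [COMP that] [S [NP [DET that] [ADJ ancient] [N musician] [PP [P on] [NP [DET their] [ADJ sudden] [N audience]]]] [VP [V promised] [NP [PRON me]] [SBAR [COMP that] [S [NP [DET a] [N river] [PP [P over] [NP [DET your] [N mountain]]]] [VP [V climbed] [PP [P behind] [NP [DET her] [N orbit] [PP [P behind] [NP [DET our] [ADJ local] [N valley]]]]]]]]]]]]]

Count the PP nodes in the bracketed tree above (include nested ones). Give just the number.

5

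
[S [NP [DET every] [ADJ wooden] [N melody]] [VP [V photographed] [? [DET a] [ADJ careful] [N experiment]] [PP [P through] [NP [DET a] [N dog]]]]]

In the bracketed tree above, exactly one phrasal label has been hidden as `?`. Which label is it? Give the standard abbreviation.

Looking at what the `?` directly dominates — DET 'a', ADJ 'careful', N 'experiment' — this is a noun phrase (NP).

NP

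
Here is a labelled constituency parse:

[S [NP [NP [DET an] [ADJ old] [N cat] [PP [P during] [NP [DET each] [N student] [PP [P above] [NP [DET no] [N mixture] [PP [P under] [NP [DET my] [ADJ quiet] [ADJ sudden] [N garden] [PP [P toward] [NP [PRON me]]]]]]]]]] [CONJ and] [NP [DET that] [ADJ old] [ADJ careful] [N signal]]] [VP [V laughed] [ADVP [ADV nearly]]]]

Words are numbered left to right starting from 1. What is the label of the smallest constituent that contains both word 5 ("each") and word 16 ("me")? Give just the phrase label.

Both words fall inside [NP each student above no mixture under my quiet sudden garden toward me] (words 5–16), and no smaller constituent contains them both. Label: NP.

NP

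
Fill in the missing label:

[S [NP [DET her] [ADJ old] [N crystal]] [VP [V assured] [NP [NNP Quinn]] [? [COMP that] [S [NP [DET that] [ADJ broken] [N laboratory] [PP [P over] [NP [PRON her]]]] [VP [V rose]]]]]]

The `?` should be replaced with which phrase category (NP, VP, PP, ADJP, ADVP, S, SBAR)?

SBAR

A constituent whose immediate children are COMP 'that', S is a subordinate clause: SBAR.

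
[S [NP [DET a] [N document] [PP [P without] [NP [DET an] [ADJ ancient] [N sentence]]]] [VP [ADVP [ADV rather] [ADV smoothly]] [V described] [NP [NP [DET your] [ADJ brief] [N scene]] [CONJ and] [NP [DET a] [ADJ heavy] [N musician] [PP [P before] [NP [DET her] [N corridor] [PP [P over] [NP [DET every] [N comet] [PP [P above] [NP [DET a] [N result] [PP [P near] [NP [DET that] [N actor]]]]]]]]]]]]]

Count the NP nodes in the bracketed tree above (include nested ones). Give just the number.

The NP constituents are: [NP a document without an ancient sentence]; [NP an ancient sentence]; [NP your brief scene and a heavy musician before her corridor over every comet above a result near that actor]; [NP your brief scene]; [NP a heavy musician before her corridor over every comet above a result near that actor]; [NP her corridor over every comet above a result near that actor] …. Total: 9.

9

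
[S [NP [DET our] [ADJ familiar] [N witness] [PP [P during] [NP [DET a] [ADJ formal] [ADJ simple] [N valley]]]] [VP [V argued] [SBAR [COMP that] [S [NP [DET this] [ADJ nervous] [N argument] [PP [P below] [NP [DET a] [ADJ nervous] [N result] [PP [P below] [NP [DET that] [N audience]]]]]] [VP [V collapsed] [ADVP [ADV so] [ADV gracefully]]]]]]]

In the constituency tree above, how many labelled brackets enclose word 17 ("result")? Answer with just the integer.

8

Path from the root down to the word: S → VP → SBAR → S → NP → PP → NP → N. That is 8 enclosing brackets.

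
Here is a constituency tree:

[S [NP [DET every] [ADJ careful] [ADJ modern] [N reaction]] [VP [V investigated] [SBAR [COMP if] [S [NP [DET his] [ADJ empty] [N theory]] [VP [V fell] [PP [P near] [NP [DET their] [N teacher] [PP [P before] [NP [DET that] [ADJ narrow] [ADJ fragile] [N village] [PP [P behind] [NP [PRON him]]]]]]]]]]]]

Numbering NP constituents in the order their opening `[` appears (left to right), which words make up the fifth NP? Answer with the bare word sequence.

him

In left-to-right order the NP constituents are "every careful modern reaction"; "his empty theory"; "their teacher before that narrow fragile village behind him"; "that narrow fragile village behind him"; "him". Number 5 is "him".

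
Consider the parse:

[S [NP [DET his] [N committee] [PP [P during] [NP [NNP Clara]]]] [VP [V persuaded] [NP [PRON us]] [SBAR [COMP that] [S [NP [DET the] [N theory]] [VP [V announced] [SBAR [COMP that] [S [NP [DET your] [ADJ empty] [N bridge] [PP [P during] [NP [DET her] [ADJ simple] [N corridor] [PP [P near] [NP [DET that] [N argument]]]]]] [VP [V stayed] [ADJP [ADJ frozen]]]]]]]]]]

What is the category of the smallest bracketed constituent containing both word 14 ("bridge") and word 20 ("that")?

NP

Word 14 lies under S → VP → SBAR → S → VP → SBAR → S → NP → N; word 20 lies under S → VP → SBAR → S → VP → SBAR → S → NP → PP → NP → PP → NP → DET. The lowest shared node is the NP.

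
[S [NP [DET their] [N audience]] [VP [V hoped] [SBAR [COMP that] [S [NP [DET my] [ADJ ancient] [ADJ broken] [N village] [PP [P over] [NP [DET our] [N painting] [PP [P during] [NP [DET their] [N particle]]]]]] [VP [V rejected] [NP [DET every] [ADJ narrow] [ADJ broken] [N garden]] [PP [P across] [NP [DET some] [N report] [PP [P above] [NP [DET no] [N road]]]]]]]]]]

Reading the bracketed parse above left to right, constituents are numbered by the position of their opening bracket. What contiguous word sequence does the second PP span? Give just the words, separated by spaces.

during their particle

The PP opening brackets appear, in order, over: "over our painting during their particle"; "during their particle"; "across some report above no road"; "above no road". The second one spans "during their particle".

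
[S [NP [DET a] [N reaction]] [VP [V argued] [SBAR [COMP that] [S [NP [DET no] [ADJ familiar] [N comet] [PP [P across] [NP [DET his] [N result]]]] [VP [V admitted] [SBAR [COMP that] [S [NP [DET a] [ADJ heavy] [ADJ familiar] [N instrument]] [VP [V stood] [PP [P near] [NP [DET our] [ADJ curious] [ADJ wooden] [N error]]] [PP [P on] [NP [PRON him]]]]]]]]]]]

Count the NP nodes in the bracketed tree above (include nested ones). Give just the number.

6

Listing each NP by its span: [NP a reaction]; [NP no familiar comet across his result]; [NP his result]; [NP a heavy familiar instrument]; [NP our curious wooden error]; [NP him] — that makes 6.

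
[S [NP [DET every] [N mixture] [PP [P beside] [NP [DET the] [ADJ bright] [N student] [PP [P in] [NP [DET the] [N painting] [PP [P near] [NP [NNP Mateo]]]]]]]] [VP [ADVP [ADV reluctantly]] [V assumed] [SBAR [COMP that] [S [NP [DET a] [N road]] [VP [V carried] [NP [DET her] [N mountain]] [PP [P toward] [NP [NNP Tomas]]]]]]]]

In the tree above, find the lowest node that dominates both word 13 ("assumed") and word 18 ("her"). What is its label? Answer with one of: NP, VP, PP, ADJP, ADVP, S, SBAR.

VP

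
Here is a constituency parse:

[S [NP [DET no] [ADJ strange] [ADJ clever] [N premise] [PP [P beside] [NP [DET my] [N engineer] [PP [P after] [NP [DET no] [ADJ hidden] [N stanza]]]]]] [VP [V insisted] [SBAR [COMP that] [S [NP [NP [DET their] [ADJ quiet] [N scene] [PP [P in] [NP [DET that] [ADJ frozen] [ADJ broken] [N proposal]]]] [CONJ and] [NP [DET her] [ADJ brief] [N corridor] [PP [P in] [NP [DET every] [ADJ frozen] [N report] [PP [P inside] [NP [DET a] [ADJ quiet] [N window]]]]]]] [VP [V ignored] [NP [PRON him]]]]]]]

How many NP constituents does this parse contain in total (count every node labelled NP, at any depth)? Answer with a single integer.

10

Scanning left to right, an opening `[NP` appears at word positions 1, 6, 9, 14, 14, 18, 23, 27, 31, 35 — 10 in total.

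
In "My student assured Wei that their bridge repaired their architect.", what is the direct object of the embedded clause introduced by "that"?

their architect

The verb of the embedded clause introduced by "that" is "repaired"; its direct object is the NP "their architect".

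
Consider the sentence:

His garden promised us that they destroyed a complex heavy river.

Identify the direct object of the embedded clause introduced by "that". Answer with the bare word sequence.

The verb of the embedded clause introduced by "that" is "destroyed"; its direct object is the NP "a complex heavy river".

a complex heavy river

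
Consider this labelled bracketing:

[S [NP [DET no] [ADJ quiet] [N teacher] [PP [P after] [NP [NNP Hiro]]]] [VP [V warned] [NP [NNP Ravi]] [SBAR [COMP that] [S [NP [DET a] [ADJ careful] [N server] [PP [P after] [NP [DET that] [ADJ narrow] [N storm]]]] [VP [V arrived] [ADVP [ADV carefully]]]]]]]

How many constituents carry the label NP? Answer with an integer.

Listing each NP by its span: [NP no quiet teacher after Hiro]; [NP Hiro]; [NP Ravi]; [NP a careful server after that narrow storm]; [NP that narrow storm] — that makes 5.

5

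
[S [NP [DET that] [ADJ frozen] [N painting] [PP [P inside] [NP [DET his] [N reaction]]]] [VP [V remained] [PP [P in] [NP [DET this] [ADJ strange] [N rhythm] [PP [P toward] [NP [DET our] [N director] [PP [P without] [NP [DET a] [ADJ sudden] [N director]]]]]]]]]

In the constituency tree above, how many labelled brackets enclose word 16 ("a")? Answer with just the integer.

9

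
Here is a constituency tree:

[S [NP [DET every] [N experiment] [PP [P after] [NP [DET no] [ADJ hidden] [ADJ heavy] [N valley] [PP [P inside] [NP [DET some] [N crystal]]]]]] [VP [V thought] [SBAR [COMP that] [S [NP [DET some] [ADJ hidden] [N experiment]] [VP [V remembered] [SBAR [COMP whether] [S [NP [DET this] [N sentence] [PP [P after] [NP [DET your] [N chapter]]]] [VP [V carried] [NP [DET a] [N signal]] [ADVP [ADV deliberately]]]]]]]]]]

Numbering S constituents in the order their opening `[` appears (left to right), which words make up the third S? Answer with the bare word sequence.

this sentence after your chapter carried a signal deliberately

The S opening brackets appear, in order, over: "every experiment after no hidden heavy valley inside some crystal thought that some hidden experiment remembered whether this sentence after your chapter carried a signal deliberately"; "some hidden experiment remembered whether this sentence after your chapter carried a signal deliberately"; "this sentence after your chapter carried a signal deliberately". The third one spans "this sentence after your chapter carried a signal deliberately".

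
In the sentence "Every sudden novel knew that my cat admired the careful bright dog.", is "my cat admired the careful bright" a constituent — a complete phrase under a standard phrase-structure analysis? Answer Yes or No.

"my" belongs to the noun phrase "my cat" while "bright" belongs to the verb phrase "admired the careful bright dog"; a span that runs across that boundary is not a single phrase.

No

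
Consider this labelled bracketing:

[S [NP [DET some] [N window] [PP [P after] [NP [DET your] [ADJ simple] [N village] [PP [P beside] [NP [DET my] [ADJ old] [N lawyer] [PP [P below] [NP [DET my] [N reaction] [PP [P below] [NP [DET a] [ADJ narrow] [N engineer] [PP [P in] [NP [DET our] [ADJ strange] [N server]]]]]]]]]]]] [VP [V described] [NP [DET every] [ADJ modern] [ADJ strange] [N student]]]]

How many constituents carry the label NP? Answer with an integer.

The NP constituents are: [NP some window after your simple village beside my old lawyer below my reaction below a narrow engineer in our strange server]; [NP your simple village beside my old lawyer below my reaction below a narrow engineer in our strange server]; [NP my old lawyer below my reaction below a narrow engineer in our strange server]; [NP my reaction below a narrow engineer in our strange server]; [NP a narrow engineer in our strange server]; [NP our strange server] …. Total: 7.

7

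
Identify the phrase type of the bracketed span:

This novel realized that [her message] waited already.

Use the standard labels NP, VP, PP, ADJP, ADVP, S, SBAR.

NP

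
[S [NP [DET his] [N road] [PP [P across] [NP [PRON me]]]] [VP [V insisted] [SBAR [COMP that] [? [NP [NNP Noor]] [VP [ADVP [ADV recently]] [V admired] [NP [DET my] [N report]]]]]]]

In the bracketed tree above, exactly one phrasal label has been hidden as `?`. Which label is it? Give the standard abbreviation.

S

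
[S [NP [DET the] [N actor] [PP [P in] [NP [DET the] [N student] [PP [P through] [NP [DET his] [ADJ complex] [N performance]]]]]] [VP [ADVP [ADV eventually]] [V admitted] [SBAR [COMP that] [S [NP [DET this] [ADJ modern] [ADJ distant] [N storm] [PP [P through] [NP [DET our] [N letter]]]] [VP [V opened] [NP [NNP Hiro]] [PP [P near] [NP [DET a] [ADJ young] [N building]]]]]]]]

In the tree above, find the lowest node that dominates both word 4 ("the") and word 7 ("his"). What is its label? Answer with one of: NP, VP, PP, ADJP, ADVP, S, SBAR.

NP

The smallest bracket enclosing both words is [NP the student through his complex performance], so the label is NP.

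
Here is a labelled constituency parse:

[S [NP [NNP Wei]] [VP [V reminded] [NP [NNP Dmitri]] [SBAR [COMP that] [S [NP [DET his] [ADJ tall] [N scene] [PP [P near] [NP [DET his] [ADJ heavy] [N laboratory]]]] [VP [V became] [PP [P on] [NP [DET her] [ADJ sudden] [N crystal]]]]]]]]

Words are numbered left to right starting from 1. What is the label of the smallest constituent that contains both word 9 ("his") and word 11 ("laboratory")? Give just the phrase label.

NP

The smallest bracket enclosing both words is [NP his heavy laboratory], so the label is NP.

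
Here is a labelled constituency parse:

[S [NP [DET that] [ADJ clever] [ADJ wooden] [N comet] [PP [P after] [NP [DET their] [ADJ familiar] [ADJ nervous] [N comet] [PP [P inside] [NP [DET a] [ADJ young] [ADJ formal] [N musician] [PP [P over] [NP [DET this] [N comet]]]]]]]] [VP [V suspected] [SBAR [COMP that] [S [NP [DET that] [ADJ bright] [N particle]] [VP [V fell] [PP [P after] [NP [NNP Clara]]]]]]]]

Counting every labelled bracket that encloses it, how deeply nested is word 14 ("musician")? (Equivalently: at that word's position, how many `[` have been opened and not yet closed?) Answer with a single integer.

Counting open brackets not yet closed at "musician": [S [NP [PP [NP [PP [NP [N = 7.

7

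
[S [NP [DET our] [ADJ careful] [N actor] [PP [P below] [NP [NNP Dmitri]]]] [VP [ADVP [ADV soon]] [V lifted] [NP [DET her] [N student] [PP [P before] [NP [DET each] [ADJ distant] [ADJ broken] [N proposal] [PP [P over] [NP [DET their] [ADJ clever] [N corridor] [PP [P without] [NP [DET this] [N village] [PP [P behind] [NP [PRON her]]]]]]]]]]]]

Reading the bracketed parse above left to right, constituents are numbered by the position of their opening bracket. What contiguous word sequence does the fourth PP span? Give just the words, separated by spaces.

without this village behind her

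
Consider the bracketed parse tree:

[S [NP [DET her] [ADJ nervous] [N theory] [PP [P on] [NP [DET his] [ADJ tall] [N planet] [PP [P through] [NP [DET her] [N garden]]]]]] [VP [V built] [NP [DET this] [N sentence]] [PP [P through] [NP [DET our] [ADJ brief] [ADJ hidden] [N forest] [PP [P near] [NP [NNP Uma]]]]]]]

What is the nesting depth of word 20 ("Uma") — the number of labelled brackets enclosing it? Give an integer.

The word sits inside NNP, which is inside NP, inside PP, inside NP, inside PP, inside VP, inside S — 7 brackets in all.

7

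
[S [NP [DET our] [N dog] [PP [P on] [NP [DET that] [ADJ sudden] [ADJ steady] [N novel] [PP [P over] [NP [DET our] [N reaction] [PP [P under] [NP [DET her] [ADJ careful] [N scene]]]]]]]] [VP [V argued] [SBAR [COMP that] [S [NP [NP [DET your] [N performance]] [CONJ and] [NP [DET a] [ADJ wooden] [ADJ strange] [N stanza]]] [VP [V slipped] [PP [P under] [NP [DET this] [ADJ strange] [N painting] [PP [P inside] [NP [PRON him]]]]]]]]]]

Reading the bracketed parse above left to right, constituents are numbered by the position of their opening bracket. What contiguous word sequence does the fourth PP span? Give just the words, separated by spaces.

Opening `[PP` markers occur at word positions 3, 8, 11, 25, 29; the fourth of these opens the constituent [PP under this strange painting inside him].

under this strange painting inside him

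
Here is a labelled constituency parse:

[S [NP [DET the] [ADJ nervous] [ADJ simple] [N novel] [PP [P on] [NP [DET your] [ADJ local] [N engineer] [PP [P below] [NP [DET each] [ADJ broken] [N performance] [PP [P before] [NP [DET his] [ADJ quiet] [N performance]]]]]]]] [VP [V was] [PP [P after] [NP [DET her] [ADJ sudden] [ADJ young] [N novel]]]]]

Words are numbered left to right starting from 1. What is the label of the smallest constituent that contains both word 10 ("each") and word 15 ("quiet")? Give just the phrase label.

NP

Both words fall inside [NP each broken performance before his quiet performance] (words 10–16), and no smaller constituent contains them both. Label: NP.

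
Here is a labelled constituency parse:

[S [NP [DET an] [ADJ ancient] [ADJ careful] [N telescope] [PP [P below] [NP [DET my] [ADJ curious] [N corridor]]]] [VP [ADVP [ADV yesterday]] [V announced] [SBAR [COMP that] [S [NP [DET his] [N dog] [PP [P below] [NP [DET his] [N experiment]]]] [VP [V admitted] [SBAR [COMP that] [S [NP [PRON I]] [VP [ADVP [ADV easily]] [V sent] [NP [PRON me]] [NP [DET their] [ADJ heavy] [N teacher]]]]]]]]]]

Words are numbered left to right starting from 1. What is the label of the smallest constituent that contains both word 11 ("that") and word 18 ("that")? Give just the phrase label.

Both words fall inside [SBAR that his dog below his experiment admitted that I easily sent me their heavy teacher] (words 11–25), and no smaller constituent contains them both. Label: SBAR.

SBAR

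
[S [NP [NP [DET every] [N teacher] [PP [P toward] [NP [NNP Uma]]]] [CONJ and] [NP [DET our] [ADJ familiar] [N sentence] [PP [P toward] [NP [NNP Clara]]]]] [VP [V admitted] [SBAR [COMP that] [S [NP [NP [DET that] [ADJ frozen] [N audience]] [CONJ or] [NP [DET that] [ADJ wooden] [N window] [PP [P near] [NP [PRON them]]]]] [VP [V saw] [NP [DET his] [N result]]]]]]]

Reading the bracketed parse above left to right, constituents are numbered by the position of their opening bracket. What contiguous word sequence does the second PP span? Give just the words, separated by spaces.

toward Clara

The PP opening brackets appear, in order, over: "toward Uma"; "toward Clara"; "near them". The second one spans "toward Clara".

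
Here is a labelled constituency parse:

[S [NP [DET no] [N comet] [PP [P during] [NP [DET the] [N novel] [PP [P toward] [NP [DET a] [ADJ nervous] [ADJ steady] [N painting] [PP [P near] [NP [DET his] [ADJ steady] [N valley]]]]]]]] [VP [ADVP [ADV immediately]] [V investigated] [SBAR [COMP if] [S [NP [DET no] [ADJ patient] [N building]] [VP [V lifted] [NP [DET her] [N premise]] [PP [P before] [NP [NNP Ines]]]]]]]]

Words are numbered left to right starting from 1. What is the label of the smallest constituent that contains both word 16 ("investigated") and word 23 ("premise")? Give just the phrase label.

VP

Both words fall inside [VP immediately investigated if no patient building lifted her premise before Ines] (words 15–25), and no smaller constituent contains them both. Label: VP.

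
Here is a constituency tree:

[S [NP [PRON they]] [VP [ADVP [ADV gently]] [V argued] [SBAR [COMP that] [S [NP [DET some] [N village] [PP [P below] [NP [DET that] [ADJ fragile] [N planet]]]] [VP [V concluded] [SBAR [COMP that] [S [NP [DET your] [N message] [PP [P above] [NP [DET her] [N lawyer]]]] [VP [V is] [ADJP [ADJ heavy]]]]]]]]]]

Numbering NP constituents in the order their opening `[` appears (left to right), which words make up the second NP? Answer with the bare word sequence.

The NP opening brackets appear, in order, over: "they"; "some village below that fragile planet"; "that fragile planet"; "your message above her lawyer"; "her lawyer". The second one spans "some village below that fragile planet".

some village below that fragile planet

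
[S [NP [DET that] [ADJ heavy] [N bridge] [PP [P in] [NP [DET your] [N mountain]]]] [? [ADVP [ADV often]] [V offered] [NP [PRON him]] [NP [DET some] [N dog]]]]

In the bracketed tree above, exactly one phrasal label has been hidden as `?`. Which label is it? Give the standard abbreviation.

VP

Looking at what the `?` directly dominates — ADVP, V 'offered', NP, NP — this is a verb phrase (VP).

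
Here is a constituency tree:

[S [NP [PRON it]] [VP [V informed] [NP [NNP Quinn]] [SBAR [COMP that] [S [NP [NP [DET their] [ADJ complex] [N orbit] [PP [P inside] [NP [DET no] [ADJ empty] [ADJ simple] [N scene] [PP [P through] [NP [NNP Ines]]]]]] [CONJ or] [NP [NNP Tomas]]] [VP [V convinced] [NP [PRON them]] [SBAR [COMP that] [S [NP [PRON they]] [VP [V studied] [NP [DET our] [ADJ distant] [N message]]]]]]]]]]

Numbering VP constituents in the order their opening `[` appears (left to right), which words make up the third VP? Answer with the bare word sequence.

studied our distant message

The VP opening brackets appear, in order, over: "informed Quinn that their complex orbit inside no empty simple scene through Ines or Tomas convinced them that they studied our distant message"; "convinced them that they studied our distant message"; "studied our distant message". The third one spans "studied our distant message".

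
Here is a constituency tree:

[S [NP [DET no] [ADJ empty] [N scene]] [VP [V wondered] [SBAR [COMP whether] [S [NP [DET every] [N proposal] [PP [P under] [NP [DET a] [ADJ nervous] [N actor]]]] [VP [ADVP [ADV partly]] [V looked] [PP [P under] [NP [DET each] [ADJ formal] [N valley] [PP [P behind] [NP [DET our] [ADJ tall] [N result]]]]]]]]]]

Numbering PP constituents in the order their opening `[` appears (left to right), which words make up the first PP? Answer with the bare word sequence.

In left-to-right order the PP constituents are "under a nervous actor"; "under each formal valley behind our tall result"; "behind our tall result". Number 1 is "under a nervous actor".

under a nervous actor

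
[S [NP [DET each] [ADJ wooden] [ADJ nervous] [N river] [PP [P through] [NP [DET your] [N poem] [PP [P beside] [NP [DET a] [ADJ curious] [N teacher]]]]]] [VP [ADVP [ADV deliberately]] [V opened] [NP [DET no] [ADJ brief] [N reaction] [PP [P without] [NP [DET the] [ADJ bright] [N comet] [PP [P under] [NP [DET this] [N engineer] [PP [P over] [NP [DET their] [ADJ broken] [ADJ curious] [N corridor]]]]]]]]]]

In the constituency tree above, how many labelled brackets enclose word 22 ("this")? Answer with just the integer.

Counting open brackets not yet closed at "this": [S [VP [NP [PP [NP [PP [NP [DET = 8.

8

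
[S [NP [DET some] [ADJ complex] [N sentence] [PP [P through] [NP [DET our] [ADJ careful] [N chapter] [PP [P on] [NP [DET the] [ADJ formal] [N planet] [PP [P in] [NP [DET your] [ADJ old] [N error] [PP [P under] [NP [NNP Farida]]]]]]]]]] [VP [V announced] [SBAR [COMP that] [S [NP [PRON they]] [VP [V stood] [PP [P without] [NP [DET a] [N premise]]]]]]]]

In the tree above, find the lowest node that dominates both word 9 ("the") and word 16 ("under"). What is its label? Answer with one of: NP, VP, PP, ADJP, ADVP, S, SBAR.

NP

Both words fall inside [NP the formal planet in your old error under Farida] (words 9–17), and no smaller constituent contains them both. Label: NP.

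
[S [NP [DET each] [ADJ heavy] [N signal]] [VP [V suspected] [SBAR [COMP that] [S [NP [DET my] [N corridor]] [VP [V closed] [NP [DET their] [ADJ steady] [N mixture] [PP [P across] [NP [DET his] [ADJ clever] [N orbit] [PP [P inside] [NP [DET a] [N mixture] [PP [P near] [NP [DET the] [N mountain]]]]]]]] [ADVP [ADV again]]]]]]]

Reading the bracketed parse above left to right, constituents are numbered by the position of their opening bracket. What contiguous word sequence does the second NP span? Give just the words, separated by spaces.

The NP opening brackets appear, in order, over: "each heavy signal"; "my corridor"; "their steady mixture across his clever orbit inside a mixture near the mountain"; "his clever orbit inside a mixture near the mountain"; "a mixture near the mountain"; "the mountain". The second one spans "my corridor".

my corridor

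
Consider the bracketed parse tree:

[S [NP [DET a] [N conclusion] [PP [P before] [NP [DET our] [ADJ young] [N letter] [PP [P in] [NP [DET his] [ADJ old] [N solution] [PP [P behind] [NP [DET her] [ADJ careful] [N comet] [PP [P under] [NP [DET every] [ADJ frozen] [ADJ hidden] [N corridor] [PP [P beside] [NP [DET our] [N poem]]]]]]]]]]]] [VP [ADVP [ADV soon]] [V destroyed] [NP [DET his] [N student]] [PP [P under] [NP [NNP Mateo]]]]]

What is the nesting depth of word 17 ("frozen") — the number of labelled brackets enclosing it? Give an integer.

The word sits inside ADJ, which is inside NP, inside PP, inside NP, inside PP, inside NP, inside PP, inside NP, inside PP, inside NP, inside S — 11 brackets in all.

11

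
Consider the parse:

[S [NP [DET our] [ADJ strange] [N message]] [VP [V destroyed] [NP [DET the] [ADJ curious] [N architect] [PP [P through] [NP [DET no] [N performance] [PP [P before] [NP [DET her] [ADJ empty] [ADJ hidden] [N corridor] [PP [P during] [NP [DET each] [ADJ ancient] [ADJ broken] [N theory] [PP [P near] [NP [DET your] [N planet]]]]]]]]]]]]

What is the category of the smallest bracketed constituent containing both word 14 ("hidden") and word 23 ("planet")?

NP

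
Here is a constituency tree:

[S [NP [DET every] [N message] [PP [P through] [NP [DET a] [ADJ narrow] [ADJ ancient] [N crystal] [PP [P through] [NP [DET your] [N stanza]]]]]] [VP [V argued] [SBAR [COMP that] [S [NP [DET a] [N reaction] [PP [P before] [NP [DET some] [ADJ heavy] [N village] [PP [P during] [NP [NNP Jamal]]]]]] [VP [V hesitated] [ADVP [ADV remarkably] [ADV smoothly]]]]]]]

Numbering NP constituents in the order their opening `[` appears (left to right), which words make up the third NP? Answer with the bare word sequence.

The NP opening brackets appear, in order, over: "every message through a narrow ancient crystal through your stanza"; "a narrow ancient crystal through your stanza"; "your stanza"; "a reaction before some heavy village during Jamal"; "some heavy village during Jamal"; "Jamal". The third one spans "your stanza".

your stanza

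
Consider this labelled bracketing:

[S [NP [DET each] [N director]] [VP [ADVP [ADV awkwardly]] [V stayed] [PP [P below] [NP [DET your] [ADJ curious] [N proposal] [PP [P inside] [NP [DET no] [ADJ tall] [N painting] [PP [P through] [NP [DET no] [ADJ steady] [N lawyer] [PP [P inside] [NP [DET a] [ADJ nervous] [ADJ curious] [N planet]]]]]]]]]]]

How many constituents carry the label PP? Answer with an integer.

4

Scanning left to right, an opening `[PP` appears at word positions 5, 9, 13, 17 — 4 in total.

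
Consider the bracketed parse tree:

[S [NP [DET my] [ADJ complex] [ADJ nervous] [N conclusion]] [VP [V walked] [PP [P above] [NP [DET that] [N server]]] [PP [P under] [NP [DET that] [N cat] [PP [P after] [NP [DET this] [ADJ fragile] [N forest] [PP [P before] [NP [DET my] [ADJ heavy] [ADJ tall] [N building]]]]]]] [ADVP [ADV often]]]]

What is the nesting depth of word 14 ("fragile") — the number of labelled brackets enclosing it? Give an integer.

7

Path from the root down to the word: S → VP → PP → NP → PP → NP → ADJ. That is 7 enclosing brackets.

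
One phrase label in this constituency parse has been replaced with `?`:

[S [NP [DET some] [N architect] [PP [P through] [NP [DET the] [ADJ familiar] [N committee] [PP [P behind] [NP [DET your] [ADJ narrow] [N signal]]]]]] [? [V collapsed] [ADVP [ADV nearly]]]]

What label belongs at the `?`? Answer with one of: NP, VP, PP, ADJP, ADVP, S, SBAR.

Looking at what the `?` directly dominates — V 'collapsed', ADVP — this is a verb phrase (VP).

VP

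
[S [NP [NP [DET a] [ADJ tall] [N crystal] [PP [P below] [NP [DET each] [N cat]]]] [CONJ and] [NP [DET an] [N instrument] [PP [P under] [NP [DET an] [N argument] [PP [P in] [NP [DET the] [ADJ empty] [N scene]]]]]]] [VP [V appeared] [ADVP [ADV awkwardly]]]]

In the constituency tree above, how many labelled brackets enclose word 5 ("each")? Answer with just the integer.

Counting open brackets not yet closed at "each": [S [NP [NP [PP [NP [DET = 6.

6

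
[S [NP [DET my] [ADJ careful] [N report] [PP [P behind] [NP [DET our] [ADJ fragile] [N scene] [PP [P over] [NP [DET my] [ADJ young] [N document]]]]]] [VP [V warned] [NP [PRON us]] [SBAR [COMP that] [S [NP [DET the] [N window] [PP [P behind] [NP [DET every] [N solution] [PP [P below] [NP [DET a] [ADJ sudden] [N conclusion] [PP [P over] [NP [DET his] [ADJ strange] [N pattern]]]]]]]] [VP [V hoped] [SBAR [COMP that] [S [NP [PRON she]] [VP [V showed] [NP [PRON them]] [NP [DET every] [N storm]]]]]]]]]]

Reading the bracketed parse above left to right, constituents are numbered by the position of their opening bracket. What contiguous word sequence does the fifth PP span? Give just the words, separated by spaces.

In left-to-right order the PP constituents are "behind our fragile scene over my young document"; "over my young document"; "behind every solution below a sudden conclusion over his strange pattern"; "below a sudden conclusion over his strange pattern"; "over his strange pattern". Number 5 is "over his strange pattern".

over his strange pattern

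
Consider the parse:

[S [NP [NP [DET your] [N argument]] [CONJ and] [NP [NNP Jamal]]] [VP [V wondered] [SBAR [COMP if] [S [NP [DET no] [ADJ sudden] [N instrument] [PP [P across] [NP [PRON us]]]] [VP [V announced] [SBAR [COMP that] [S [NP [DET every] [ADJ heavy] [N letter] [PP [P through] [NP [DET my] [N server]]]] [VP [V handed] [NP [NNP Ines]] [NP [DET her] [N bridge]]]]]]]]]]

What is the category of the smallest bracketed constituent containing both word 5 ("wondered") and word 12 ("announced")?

VP

Word 5 lies under S → VP → V; word 12 lies under S → VP → SBAR → S → VP → V. The lowest shared node is the VP.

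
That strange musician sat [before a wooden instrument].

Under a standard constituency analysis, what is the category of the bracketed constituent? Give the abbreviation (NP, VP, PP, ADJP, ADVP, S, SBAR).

PP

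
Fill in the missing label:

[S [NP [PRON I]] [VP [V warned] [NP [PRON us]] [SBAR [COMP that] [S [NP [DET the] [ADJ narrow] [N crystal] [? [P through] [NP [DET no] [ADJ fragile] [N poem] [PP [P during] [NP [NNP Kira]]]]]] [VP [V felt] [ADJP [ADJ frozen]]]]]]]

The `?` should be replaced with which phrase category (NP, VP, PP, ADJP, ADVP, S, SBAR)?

PP

Looking at what the `?` directly dominates — P 'through', NP — this is a prepositional phrase (PP).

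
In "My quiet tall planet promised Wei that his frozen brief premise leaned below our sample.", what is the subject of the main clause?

"my quiet tall planet" is the NP that combines with the VP headed by "promised" to form the main clause — the subject.

my quiet tall planet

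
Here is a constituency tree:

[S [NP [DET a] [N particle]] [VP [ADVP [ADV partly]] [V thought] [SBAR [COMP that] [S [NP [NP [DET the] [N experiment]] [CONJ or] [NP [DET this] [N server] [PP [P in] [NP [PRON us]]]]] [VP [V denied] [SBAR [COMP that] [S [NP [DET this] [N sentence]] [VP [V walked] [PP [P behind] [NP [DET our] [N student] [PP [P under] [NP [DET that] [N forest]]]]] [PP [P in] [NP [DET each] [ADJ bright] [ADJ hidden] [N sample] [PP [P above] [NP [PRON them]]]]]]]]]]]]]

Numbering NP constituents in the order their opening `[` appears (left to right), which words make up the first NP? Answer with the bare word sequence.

a particle

Opening `[NP` markers occur at word positions 1, 6, 6, 9, 12, 15, 19, 22, 25, 30; the first of these opens the constituent [NP a particle].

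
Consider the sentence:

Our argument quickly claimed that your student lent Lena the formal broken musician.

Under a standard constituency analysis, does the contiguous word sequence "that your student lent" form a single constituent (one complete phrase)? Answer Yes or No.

No

"that" belongs to the complementizer "that" while "lent" belongs to the clause "your student lent Lena the formal broken musician"; a span that runs across that boundary is not a single phrase.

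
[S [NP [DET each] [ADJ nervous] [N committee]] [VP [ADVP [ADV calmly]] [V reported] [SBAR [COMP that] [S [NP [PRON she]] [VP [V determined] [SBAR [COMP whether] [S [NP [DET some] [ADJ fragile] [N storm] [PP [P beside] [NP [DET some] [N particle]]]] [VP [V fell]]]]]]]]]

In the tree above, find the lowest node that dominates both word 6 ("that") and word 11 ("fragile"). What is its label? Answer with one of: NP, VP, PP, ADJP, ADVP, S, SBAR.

SBAR

Word 6 lies under S → VP → SBAR → COMP; word 11 lies under S → VP → SBAR → S → VP → SBAR → S → NP → ADJ. The lowest shared node is the SBAR.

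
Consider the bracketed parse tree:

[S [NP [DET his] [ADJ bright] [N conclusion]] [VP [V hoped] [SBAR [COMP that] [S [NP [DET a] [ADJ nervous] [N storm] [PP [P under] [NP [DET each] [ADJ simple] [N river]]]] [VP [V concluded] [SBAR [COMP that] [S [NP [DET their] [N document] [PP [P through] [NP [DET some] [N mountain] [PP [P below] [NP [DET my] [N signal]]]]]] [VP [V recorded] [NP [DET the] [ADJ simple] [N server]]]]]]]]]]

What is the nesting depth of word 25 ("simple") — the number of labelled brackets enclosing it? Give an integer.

10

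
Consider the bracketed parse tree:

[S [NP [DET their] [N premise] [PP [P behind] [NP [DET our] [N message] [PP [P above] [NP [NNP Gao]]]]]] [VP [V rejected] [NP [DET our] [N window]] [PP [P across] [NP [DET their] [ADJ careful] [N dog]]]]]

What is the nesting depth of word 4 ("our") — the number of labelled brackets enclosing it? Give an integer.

5

The word sits inside DET, which is inside NP, inside PP, inside NP, inside S — 5 brackets in all.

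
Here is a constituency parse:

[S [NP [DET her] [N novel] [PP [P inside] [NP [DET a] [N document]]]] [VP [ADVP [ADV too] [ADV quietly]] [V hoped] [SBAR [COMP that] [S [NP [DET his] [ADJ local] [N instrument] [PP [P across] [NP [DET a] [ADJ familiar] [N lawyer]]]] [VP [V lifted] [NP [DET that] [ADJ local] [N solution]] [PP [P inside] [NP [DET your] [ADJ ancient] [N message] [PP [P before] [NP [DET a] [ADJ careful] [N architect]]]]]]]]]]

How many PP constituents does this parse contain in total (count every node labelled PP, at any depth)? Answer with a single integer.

Scanning left to right, an opening `[PP` appears at word positions 3, 13, 21, 25 — 4 in total.

4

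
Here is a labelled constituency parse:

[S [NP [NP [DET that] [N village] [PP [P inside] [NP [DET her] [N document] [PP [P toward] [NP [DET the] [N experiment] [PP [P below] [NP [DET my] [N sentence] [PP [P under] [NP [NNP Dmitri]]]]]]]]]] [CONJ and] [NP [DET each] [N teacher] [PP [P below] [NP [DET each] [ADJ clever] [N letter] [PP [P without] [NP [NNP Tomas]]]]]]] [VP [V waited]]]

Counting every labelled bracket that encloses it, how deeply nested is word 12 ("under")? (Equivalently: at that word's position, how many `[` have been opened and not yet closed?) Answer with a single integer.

11

Counting open brackets not yet closed at "under": [S [NP [NP [PP [NP [PP [NP [PP [NP [PP [P = 11.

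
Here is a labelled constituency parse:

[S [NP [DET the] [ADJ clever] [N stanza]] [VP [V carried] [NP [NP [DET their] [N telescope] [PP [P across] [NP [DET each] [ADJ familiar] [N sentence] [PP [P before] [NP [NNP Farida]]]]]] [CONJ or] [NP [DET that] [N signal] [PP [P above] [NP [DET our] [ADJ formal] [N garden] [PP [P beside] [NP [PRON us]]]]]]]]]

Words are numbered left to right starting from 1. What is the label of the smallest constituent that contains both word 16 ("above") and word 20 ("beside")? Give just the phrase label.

Word 16 lies under S → VP → NP → NP → PP → P; word 20 lies under S → VP → NP → NP → PP → NP → PP → P. The lowest shared node is the PP.

PP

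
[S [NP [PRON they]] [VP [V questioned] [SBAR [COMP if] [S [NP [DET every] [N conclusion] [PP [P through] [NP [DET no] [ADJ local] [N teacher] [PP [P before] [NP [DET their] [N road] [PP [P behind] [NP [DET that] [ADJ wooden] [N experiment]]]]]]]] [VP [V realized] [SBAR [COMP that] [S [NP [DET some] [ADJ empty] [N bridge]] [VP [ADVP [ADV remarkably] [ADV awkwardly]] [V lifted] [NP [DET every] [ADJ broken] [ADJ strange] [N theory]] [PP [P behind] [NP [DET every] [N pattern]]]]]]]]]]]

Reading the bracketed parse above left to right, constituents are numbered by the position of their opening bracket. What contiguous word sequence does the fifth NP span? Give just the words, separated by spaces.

that wooden experiment

Opening `[NP` markers occur at word positions 1, 4, 7, 11, 14, 19, 25, 30; the fifth of these opens the constituent [NP that wooden experiment].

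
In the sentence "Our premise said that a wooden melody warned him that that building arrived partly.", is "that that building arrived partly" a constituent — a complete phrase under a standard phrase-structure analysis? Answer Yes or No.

These words form the whole subordinate clause headed by "that", so yes — one constituent.

Yes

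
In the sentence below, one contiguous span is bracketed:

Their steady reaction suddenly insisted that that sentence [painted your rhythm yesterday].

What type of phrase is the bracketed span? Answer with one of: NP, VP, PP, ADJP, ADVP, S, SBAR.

VP

The bracketed span "painted your rhythm yesterday" is headed by "painted", making it a verb phrase (VP).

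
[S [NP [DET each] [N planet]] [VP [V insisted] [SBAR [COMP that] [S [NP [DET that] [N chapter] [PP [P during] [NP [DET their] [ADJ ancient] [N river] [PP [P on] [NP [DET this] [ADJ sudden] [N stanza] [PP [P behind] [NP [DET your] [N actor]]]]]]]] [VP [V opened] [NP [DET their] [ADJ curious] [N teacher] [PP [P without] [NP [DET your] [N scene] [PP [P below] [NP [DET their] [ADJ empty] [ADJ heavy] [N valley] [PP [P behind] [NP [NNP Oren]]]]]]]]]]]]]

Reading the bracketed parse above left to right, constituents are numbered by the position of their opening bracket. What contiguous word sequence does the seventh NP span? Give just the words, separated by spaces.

your scene below their empty heavy valley behind Oren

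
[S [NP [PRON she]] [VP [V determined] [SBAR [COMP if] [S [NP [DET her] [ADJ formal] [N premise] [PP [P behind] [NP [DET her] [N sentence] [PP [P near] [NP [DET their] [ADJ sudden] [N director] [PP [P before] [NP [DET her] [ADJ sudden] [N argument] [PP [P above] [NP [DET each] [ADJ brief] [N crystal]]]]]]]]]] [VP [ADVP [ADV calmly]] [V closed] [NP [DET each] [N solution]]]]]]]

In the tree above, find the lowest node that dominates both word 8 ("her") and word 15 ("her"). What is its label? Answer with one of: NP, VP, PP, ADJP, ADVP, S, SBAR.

NP

Word 8 lies under S → VP → SBAR → S → NP → PP → NP → DET; word 15 lies under S → VP → SBAR → S → NP → PP → NP → PP → NP → PP → NP → DET. The lowest shared node is the NP.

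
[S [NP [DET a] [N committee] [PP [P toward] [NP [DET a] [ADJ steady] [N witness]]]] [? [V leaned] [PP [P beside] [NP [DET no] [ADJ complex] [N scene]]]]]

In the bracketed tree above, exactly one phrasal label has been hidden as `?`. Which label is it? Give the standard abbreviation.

VP

The `?` node immediately contains: V 'leaned', PP. That is the internal structure of a verb phrase, so the label is VP.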